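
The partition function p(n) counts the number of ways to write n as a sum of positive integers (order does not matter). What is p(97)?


Using the generating function prod_{k>=1} 1/(1-x^k), we compute p(97).
By dynamic programming over parts 1 through 97:
p(97) = 133230930

133230930


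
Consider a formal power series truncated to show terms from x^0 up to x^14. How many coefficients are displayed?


From x^0 to x^14 inclusive, the count is 14 - 0 + 1 = 15.

15


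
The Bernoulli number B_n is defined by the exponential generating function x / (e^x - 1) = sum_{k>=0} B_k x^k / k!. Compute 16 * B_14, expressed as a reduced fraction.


Bernoulli numbers can also be computed recursively via B_0 = 1 and sum_{j=0}^{m} C(m+1, j) B_j = 0 for m >= 1. Odd-index Bernoulli numbers vanish for k >= 3.
Computing B_14 = 7/6, so 16 * B_14 = 16 * 7/6 = 56/3.

56/3


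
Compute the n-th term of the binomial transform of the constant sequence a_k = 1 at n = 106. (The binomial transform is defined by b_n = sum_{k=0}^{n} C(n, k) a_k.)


With a_k = 1 for all k, b_n = sum_{k=0}^{n} C(n, k) = 2^n by the binomial theorem.
For n = 106: 2^106 = 81129638414606681695789005144064.

81129638414606681695789005144064


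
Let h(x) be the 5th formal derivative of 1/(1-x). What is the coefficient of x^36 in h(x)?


Differentiating 5 times: d^5/dx^5 [1/(1-x)] = 5!/(1-x)^6.
The expansion 1/(1-x)^6 = sum_{k>=0} C(k+5, 5) x^k, so the coefficient of x^n in 5!/(1-x)^6 is 5! * C(n+5, 5).
For n = 36: 120 * C(41, 5) = 120 * 749398 = 89927760

89927760


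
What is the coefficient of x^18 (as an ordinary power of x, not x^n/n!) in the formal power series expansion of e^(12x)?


The exponential series is e^y = sum_{k>=0} y^k / k!. Substituting y = 12x gives
e^(12x) = sum_{k>=0} 12^k x^k / k!.
So the coefficient of x^n is a^n/n! with a = 12, n = 18:
12^18 / 18! = 26623333280885243904/6402373705728000 = 61917364224/14889875

61917364224/14889875


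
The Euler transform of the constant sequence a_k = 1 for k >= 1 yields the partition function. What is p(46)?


The Euler transform converts the sequence a_k = 1 into the number of integer partitions.
Using the recurrence or dynamic programming:
p(46) = 105558

105558


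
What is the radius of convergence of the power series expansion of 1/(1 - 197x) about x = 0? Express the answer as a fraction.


Expanding 1/(1 - 197x) = sum_{k>=0} 197^k x^k, the series converges when |197x| < 1, i.e., |x| < 1/197.
So the radius of convergence is 1/197 = 1/197.

1/197


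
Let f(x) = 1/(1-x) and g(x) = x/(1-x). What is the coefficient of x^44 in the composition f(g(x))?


First simplify the composition: f(g(x)) = 1/(1 - x/(1-x)) = (1-x)/((1-x) - x) = (1-x)/(1-2x).
Now extract the coefficient. Write (1-x)/(1-2x) = 1/(1-2x) - x/(1-2x).
The coefficient of x^n in 1/(1-2x) is 2^n, and in x/(1-2x) is 2^(n-1) (for n >= 1).
So the coefficient of x^44 is 2^44 - 2^43 = 17592186044416 - 8796093022208 = 8796093022208.

8796093022208


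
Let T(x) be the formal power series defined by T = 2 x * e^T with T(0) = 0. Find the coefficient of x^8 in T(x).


Apply the Lagrange inversion formula: if T = 2 x * phi(T) with phi(t) = e^t, then
[x^n] T = 2^n * (1/n) [t^(n-1)] phi(t)^n = 2^n * (1/n) [t^(n-1)] e^(n t) = 2^n * (1/n) * n^(n-1) / (n-1)! = 2^n * n^(n-1) / n!.
When c = 1 this is the Cayley count of rooted labeled trees on n vertices, divided by n!.
For n = 8: 2^8 * 8^7 / 8! = 256 * 2097152/40320 = 4194304/315.

4194304/315


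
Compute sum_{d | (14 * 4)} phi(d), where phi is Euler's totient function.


First, 14 * 4 = 56. One classical identity is sum_{d | n} phi(d) = n (each k in [1, n] has a unique gcd with n, and among the k's with gcd(k, n) = n/d there are phi(d) of them). So the sum equals 56. We also verify directly:
Divisors of 56: 1, 2, 4, 7, 8, 14, 28, 56.
phi values: 1, 1, 2, 6, 4, 6, 12, 24.
Sum = 56.

56


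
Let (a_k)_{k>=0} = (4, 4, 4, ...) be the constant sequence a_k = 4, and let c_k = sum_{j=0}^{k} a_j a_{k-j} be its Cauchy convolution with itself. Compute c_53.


Since a_j = 4 for all j >= 0, the convolution sum becomes
c_k = sum_{j=0}^{k} 4 * 4 = 16 * (k + 1).
Equivalently, the generating function of (a_k) is 4/(1 - x) and its square is 16/(1 - x)^2 = sum_{k>=0} 16(k + 1) x^k.
For k = 53: 16 * 54 = 864.

864


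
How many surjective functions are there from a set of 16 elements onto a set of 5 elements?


By inclusion-exclusion on which target elements are missed, the number of surjections from an n-set onto a k-set is
surj(n, k) = sum_{j=0}^{k} (-1)^j C(k, j) (k - j)^n.
Equivalently surj(n, k) = k! * S(n, k), where S(n, k) is the Stirling number of the second kind.
For n = 16, k = 5:
S(16, 5) = 1096190550, so
surj = 5! * 1096190550 = 120 * 1096190550 = 131542866000.

131542866000


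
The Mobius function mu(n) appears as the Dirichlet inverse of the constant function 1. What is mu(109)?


109 = 109 (all distinct primes).
mu(109) = (-1)^1 = -1

-1


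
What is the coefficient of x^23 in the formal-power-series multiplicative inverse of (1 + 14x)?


The inverse is 1/(1 + 14x). Apply the geometric identity 1/(1 - y) = sum_{k>=0} y^k with y = -14x:
1/(1 + 14x) = sum_{k>=0} (-14)^k x^k.
So the coefficient of x^23 is (-14)^23 = -229585692886981495482220544.

-229585692886981495482220544


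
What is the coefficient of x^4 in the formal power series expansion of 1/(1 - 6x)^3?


The general identity 1/(1 - c x)^r = sum_{k>=0} c^k C(k + r - 1, r - 1) x^k follows by substituting y = c x into 1/(1 - y)^r = sum_{k>=0} C(k + r - 1, r - 1) y^k.
For c = 6, r = 3, k = 4:
6^4 * C(6, 2) = 1296 * 15 = 19440.

19440


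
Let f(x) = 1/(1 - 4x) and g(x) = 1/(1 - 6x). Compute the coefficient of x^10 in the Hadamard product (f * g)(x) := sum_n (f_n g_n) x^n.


f has coefficients f_k = 4^k and g has coefficients g_k = 6^k, so the Hadamard product has coefficient (f*g)_k = 4^k * 6^k = 24^k.
For k = 10: 24^10 = 63403380965376.

63403380965376


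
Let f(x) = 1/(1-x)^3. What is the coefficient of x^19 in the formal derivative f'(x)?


Differentiate: d/dx [ 1/(1-x)^r ] = r / (1-x)^(r+1).
Here r = 3, so f'(x) = 3 / (1-x)^4.
The expansion of 1/(1-x)^(r+1) has coefficient of x^n equal to C(n+r, r).
So the coefficient of x^19 in f'(x) is
3 * C(22, 3) = 3 * 1540 = 4620

4620


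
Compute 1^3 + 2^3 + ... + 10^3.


This power sum has a closed form given by Faulhaber's formula
sum_{k=1}^{m} k^p = (1 / (p + 1)) * sum_{j=0}^{p} C(p + 1, j) B_j m^(p + 1 - j),
but for small m direct computation is fastest:
1 + 8 + 27 + 64 + 125 + 216 + 343 + 512 + 729 + 1000 = 3025.

3025


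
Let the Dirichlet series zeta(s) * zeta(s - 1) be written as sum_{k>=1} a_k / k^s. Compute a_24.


Convolution gives a_k = sum_{d | k} d * 1 = sum_{d | k} d = sigma(k), the sum of positive divisors of k.
For k = 24, the divisors are 1, 2, 3, 4, 6, 8, 12, 24, so
sigma(24) = 1 + 2 + 3 + 4 + 6 + 8 + 12 + 24 = 60.

60


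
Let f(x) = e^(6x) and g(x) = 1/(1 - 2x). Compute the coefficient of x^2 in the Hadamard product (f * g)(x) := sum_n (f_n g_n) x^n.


Expanding: f_k = 6^k/k! (from e^(6x)) and g_k = 2^k (from 1/(1 - 2x)). So the Hadamard coefficient (f * g)_k = 6^k 2^k / k! = (12)^k / k!.
For k = 2: 12^2/2! = 144/2 = 72.

72


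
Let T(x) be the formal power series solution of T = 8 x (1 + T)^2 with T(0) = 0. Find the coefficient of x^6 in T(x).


Apply the Lagrange inversion formula: if T = 8 x * phi(T) with phi(t) = (1 + t)^2, then [x^n] T = 8^n * (1/n) [t^(n-1)] phi(t)^n = 8^n * (1/n) [t^(n-1)] (1 + t)^(2n) = 8^n * (1/n) C(2n, n-1).
Using the identity C(2n, n-1) = C(2n, n) * n / (n+1), the unscaled factor equals C(2n, n) / (n+1) = C_n, the n-th Catalan number.
For n = 6: C_6 = C(12, 6) / 7 = 924/7 = 132.
With the 8^6 = 262144 factor, the coefficient is 262144 * 132 = 34603008.

34603008


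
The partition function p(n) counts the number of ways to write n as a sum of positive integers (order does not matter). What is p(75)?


Using the generating function prod_{k>=1} 1/(1-x^k), we compute p(75).
By dynamic programming over parts 1 through 75:
p(75) = 8118264

8118264


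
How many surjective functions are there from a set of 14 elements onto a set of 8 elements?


By inclusion-exclusion on which target elements are missed, the number of surjections from an n-set onto a k-set is
surj(n, k) = sum_{j=0}^{k} (-1)^j C(k, j) (k - j)^n.
Equivalently surj(n, k) = k! * S(n, k), where S(n, k) is the Stirling number of the second kind.
For n = 14, k = 8:
S(14, 8) = 20912320, so
surj = 8! * 20912320 = 40320 * 20912320 = 843184742400.

843184742400


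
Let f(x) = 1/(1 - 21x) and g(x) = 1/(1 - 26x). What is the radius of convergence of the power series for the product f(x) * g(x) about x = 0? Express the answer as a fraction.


The radius of 1/(1 - 21x) is 1/21 (nearest singularity at x = 1/21), and the radius of 1/(1 - 26x) is 1/26.
The product f(x)*g(x) = 1/((1 - 21x)(1 - 26x)) has singularities at both 1/21 and 1/26, so its radius of convergence is the distance to the nearest one:
min(1/21, 1/26) = 1/26.

1/26


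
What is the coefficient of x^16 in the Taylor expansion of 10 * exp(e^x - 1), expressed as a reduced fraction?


exp(e^x - 1) = sum_{k>=0} Bell_k x^k / k!, where Bell_k is the k-th Bell number.
So the coefficient of x^16 is 10 * Bell_16 / 16!.
Computing: Bell_16 = 10480142147 and 16! = 20922789888000, giving
10 * 10480142147/20922789888000 = 10480142147/2092278988800.

10480142147/2092278988800


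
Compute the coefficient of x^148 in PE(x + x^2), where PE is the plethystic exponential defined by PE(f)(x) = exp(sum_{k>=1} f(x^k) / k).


With f(x) = x + x^2, the exponent is sum_{k>=1} (x^k + x^(2k)) / k = -ln(1 - x) - ln(1 - x^2). Exponentiating:
PE(x + x^2) = 1 / ((1 - x)(1 - x^2)).
This is the generating function for partitions of n into parts of size 1 or 2. The number of 2's can be any j in 0..74, and the rest are 1's, so
[x^148] = floor(148/2) + 1 = 75.

75


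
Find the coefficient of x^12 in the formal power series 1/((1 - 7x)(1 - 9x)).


By partial fractions or Cauchy convolution:
The coefficient equals sum_{k=0}^{12} 7^k * 9^(12-k).
= 1222488408961

1222488408961


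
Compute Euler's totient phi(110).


phi(n) counts integers in [1, n] coprime to n. Using the multiplicative formula phi(n) = n * prod_{p | n} (1 - 1/p):
110 = 2 * 5 * 11, so
phi(110) = 110 * (1 - 1/2) * (1 - 1/5) * (1 - 1/11) = 40.

40


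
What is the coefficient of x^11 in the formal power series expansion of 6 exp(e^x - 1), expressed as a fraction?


exp(e^x - 1) is the exponential generating function for the Bell numbers Bell_k: exp(e^x - 1) = sum_{k>=0} Bell_k x^k / k!.
So the coefficient of x^11 in 6 exp(e^x - 1) is 6 Bell_11 / 11!.
Computing: Bell_11 = 678570 and 11! = 39916800, giving
6 * 678570/39916800 = 22619/221760.

22619/221760


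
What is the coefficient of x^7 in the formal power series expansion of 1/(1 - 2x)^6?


The general identity 1/(1 - c x)^r = sum_{k>=0} c^k C(k + r - 1, r - 1) x^k follows by substituting y = c x into 1/(1 - y)^r = sum_{k>=0} C(k + r - 1, r - 1) y^k.
For c = 2, r = 6, k = 7:
2^7 * C(12, 5) = 128 * 792 = 101376.

101376


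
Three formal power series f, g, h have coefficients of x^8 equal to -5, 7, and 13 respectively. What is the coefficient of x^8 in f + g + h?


Series addition is componentwise:
-5 + 7 + 13
= 15

15


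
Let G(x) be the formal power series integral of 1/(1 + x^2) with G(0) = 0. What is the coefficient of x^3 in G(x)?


1/(1 + x^2) = sum_{j>=0} (-1)^j x^(2j). Integrating termwise with G(0) = 0:
G(x) = sum_{j>=0} (-1)^j x^(2j+1) / (2j+1) = arctan(x).
Only odd powers are nonzero. For x^3 write 3 = 2*1 + 1, giving
(-1)^1 / 3 = -1/3 = -1/3.

-1/3


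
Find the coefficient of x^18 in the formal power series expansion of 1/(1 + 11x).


Write 1/(1 + c x) = 1/(1 - (-c) x) and apply the geometric-series identity
1/(1 - y) = sum_{k>=0} y^k to get 1/(1 + c x) = sum_{k>=0} (-c)^k x^k.
So the coefficient of x^k is (-c)^k = (-1)^k * c^k.
Here c = 11 and k = 18:
(-11)^18 = 1 * 5559917313492231481 = 5559917313492231481

5559917313492231481


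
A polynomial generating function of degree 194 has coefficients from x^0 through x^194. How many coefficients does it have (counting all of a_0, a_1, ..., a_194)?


A polynomial of degree 194 takes the form a_0 + a_1 x + ... + a_194 x^194.
The number of coefficients is 194 + 1 = 195.

195


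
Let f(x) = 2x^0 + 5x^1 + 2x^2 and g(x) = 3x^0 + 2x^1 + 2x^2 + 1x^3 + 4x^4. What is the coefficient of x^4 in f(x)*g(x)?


Cauchy product at x^4:
2*4 + 5*1 + 2*2
= 17

17


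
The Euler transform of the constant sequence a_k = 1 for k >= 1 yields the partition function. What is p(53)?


The Euler transform converts the sequence a_k = 1 into the number of integer partitions.
Using the recurrence or dynamic programming:
p(53) = 329931

329931


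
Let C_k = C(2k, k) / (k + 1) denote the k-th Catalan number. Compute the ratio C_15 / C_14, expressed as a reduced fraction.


Using C_k = (2k)! / (k! (k+1)!), the ratio C_{k+1}/C_k simplifies to
C_{k+1}/C_k = [(2k+2)! / ((k+1)! (k+2)!)] * [k! (k+1)! / (2k)!]
 = (2k+2)(2k+1) / ((k+1)(k+2)) = 2(2k+1) / (k+2).
For k = 14: 2(2*14 + 1) / (14 + 2) = 58/16 = 29/8.

29/8


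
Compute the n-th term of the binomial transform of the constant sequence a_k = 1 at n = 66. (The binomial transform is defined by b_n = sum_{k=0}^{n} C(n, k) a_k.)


With a_k = 1 for all k, b_n = sum_{k=0}^{n} C(n, k) = 2^n by the binomial theorem.
For n = 66: 2^66 = 73786976294838206464.

73786976294838206464


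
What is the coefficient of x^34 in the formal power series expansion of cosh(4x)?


The Maclaurin series is cosh(t) = sum_{m>=0} t^(2m) / (2m)!, so substituting t = 4x, only even powers of x are nonzero, with coefficient of x^(2m) equal to 4^(2m) / (2m)!.
For x^34 the coefficient is 4^34/34! = 295147905179352825856/295232799039604140847618609643520000000 = 68719476736/68739242628124575327993046875.

68719476736/68739242628124575327993046875


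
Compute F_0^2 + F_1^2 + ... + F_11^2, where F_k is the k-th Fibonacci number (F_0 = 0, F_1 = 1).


There is a standard identity sum_{k=0}^{N} F_k^2 = F_N * F_{N+1} (proved inductively from the telescoping relation F_k^2 = F_k F_{k+1} - F_{k-1} F_k). Then
sum_{k=0}^{11} F_k^2 = F_11 F_12 - F_0 F_0.
Computing: F_11 = 89, F_12 = 144.
Sum = 89 * 144 = 12816.

12816


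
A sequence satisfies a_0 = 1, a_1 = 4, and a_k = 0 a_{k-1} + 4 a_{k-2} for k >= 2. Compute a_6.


The characteristic equation is t^2 - 0 t - 4 = 0, with roots r_1 = 2 and r_2 = -2 (so c_1 = r_1 + r_2, c_2 = -r_1 r_2 as required).
One can use the closed form a_n = A r_1^n + B r_2^n, but direct iteration is more reliable:
a_0 = 1, a_1 = 4, a_2 = 4, a_3 = 16, a_4 = 16, a_5 = 64, a_6 = 64.
So a_6 = 64.

64


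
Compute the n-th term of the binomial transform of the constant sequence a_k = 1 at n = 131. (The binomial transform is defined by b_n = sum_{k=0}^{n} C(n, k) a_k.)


With a_k = 1 for all k, b_n = sum_{k=0}^{n} C(n, k) = 2^n by the binomial theorem.
For n = 131: 2^131 = 2722258935367507707706996859454145691648.

2722258935367507707706996859454145691648


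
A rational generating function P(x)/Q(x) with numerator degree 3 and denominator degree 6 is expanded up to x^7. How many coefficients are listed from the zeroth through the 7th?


Expanding up to x^7 gives the coefficients for x^0, x^1, ..., x^7.
That is 7 + 1 = 8 coefficients in total.

8


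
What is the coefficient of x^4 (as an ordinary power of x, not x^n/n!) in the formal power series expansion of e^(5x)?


The exponential series is e^y = sum_{k>=0} y^k / k!. Substituting y = 5x gives
e^(5x) = sum_{k>=0} 5^k x^k / k!.
So the coefficient of x^n is a^n/n! with a = 5, n = 4:
5^4 / 4! = 625/24 = 625/24

625/24


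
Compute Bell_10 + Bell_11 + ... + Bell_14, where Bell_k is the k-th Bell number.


Recall Bell_k counts set partitions of a k-set (with Bell_0 = 1 by convention).
Bell_10 through Bell_14: 115975, 678570, 4213597, 27644437, 190899322
Sum = 115975 + 678570 + 4213597 + 27644437 + 190899322 = 223551901.

223551901


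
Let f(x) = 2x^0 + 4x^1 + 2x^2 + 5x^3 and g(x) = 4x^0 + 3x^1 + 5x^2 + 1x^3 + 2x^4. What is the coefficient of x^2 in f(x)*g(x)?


Cauchy product at x^2:
2*5 + 4*3 + 2*4
= 30

30


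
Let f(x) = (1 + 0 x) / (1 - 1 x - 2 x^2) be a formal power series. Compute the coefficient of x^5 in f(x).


Write f(x) = sum_{k>=0} a_k x^k. Multiplying both sides by 1 - 1 x - 2 x^2 gives
(1 - 1 x - 2 x^2) sum_{k>=0} a_k x^k = 1 + 0 x.
Matching coefficients:
 x^0: a_0 = 1
 x^1: a_1 - 1 a_0 = 0  =>  a_1 = 1*1 + 0 = 1
 x^k (k >= 2): a_k = 1 a_{k-1} + 2 a_{k-2}.
Iterating: a_2 = 3, a_3 = 5, a_4 = 11, a_5 = 21.
So the coefficient of x^5 is 21.

21


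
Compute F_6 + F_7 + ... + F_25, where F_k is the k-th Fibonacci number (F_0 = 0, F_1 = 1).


Use the identity sum_{k=0}^{N} F_k = F_{N+2} - 1 (which follows from F_{k+2} - F_{k+1} = F_k). Then
sum_{k=6}^{25} F_k = (F_{27} - 1) - (F_{7} - 1) = F_{27} - F_{7}.
Computing: F_{27} = 196418, F_{7} = 13, so
Sum = 196418 - 13 = 196405.

196405


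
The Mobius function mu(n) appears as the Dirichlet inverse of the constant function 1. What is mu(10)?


10 = 2 * 5 (all distinct primes).
mu(10) = (-1)^2 = 1

1


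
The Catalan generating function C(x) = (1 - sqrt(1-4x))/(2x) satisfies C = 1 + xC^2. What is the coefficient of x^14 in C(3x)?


Substituting x -> 3x scales the n-th coefficient by 3^n, so [x^14] C(3x) = 3^14 * C_14.
C_14 = C(2*14, 14)/(15) = 40116600/15 = 2674440.
So 3^14 * 2674440 = 4782969 * 2674440 = 12791763612360.

12791763612360


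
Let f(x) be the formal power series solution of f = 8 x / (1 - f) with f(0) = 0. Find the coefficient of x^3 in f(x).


Apply Lagrange inversion: f = 8 x * phi(f) with phi(t) = 1/(1 - t), so
[x^n] f = 8^n * (1/n) [t^(n-1)] phi(t)^n = 8^n * (1/n) [t^(n-1)] (1 - t)^(-n) = 8^n * (1/n) C(2n - 2, n - 1) = 8^n * C_{n-1}.
For n = 3: C_2 = C(4, 2) / 3 = 6/3 = 2.
With the 8^3 = 512 factor, the coefficient is 512 * 2 = 1024.

1024


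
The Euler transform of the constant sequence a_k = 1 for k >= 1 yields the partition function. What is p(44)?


The Euler transform converts the sequence a_k = 1 into the number of integer partitions.
Using the recurrence or dynamic programming:
p(44) = 75175

75175


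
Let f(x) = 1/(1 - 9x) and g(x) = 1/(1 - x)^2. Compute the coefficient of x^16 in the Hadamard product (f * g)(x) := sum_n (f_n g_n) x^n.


f has coefficients f_k = 9^k. For g = 1/(1 - x)^2 the coefficient is g_k = C(k + 1, 1) = k + 1. The Hadamard coefficient is (f * g)_k = 9^k * (k + 1).
For k = 16: 9^16 * 17 = 1853020188851841 * 17 = 31501343210481297.

31501343210481297


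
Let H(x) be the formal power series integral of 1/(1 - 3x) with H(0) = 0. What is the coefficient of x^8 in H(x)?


1/(1 - 3x) = sum_{k>=0} 3^k x^k. Integrating termwise with H(0) = 0:
H(x) = sum_{k>=0} 3^k x^(k+1) / (k+1) = sum_{m>=1} 3^(m-1) x^m / m.
For m = 8: 3^7/8 = 2187/8 = 2187/8.

2187/8


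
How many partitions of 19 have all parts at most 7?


Using the generating function (1-x)^(-1)(1-x^2)^(-1)...(1-x^7)^(-1),
the coefficient of x^19 counts these restricted partitions.
Result = 300

300


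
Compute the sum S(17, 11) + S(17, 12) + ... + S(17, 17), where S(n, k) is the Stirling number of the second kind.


By definition, S(n, k) counts partitions of an n-set into exactly k nonempty blocks.
Computing row n = 17 for k = 11..17:
S(17, k): 512060978, 62022324, 4910178, 249900, 7820, 136, 1
Sum = 579251337.

579251337


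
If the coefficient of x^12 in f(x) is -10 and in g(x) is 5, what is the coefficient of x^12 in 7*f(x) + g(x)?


Scalar multiplication scales coefficients: 7 * -10 = -70.
Then add the g coefficient: -70 + 5
= -65

-65


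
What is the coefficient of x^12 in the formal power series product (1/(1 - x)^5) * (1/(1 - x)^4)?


Combine the factors: (1/(1 - x)^5) * (1/(1 - x)^4) = 1/(1 - x)^9.
Then use 1/(1 - x)^r = sum_{k>=0} C(k + r - 1, r - 1) x^k with r = 9 and k = 12:
C(20, 8) = 125970.

125970


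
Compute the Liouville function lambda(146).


The Liouville function is lambda(k) = (-1)^Omega(k), where Omega(k) counts the prime factors of k with multiplicity.
Factoring: 146 = 2 * 73, so Omega(146) = 2.
lambda(146) = (-1)^2 = 1.

1


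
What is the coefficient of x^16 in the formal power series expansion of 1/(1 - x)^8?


The negative binomial / multiset identity is
1/(1 - x)^r = sum_{k>=0} C(k + r - 1, r - 1) x^k.
Here r = 8 and k = 16, so the coefficient is
C(16 + 7, 7) = C(23, 7)
= 245157

245157


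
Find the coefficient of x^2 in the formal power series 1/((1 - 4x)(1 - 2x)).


By partial fractions or Cauchy convolution:
The coefficient equals sum_{k=0}^{2} 4^k * 2^(2-k).
= 28

28


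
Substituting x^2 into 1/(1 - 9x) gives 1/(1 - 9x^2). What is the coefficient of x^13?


Since 1/(1 - 9x^2) only has even powers of x,
the coefficient of x^13 (odd) is 0.

0


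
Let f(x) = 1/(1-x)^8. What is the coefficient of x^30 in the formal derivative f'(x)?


Differentiate: d/dx [ 1/(1-x)^r ] = r / (1-x)^(r+1).
Here r = 8, so f'(x) = 8 / (1-x)^9.
The expansion of 1/(1-x)^(r+1) has coefficient of x^n equal to C(n+r, r).
So the coefficient of x^30 in f'(x) is
8 * C(38, 8) = 8 * 48903492 = 391227936

391227936


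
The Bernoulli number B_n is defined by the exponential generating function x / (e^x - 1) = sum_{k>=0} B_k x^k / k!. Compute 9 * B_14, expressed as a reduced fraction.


Bernoulli numbers can also be computed recursively via B_0 = 1 and sum_{j=0}^{m} C(m+1, j) B_j = 0 for m >= 1. Odd-index Bernoulli numbers vanish for k >= 3.
Computing B_14 = 7/6, so 9 * B_14 = 9 * 7/6 = 21/2.

21/2


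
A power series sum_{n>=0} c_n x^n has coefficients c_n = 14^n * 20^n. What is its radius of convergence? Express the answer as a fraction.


By the root test (Cauchy-Hadamard), the radius is R = 1 / limsup_n |c_n|^(1/n).
Here |c_n|^(1/n) = (14^n * 20^n)^(1/n) = 14 * 20 = 280 for all n.
So R = 1/280 = 1/280.

1/280


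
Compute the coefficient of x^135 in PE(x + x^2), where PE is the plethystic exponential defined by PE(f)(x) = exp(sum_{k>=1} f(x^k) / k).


With f(x) = x + x^2, the exponent is sum_{k>=1} (x^k + x^(2k)) / k = -ln(1 - x) - ln(1 - x^2). Exponentiating:
PE(x + x^2) = 1 / ((1 - x)(1 - x^2)).
This is the generating function for partitions of n into parts of size 1 or 2. The number of 2's can be any j in 0..67, and the rest are 1's, so
[x^135] = floor(135/2) + 1 = 68.

68


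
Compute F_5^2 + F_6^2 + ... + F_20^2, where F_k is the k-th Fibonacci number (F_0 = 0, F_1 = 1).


There is a standard identity sum_{k=0}^{N} F_k^2 = F_N * F_{N+1} (proved inductively from the telescoping relation F_k^2 = F_k F_{k+1} - F_{k-1} F_k). Then
sum_{k=5}^{20} F_k^2 = F_20 F_21 - F_4 F_5.
Computing: F_20 = 6765, F_21 = 10946, F_4 = 3, F_5 = 5.
Sum = 6765 * 10946 - 3 * 5 = 74049675.

74049675


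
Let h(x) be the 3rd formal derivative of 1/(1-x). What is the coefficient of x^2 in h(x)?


Differentiating 3 times: d^3/dx^3 [1/(1-x)] = 3!/(1-x)^4.
The expansion 1/(1-x)^4 = sum_{k>=0} C(k+3, 3) x^k, so the coefficient of x^n in 3!/(1-x)^4 is 3! * C(n+3, 3).
For n = 2: 6 * C(5, 3) = 6 * 10 = 60

60


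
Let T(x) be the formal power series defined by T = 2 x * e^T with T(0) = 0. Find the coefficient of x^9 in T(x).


Apply the Lagrange inversion formula: if T = 2 x * phi(T) with phi(t) = e^t, then
[x^n] T = 2^n * (1/n) [t^(n-1)] phi(t)^n = 2^n * (1/n) [t^(n-1)] e^(n t) = 2^n * (1/n) * n^(n-1) / (n-1)! = 2^n * n^(n-1) / n!.
When c = 1 this is the Cayley count of rooted labeled trees on n vertices, divided by n!.
For n = 9: 2^9 * 9^8 / 9! = 512 * 43046721/362880 = 2125764/35.

2125764/35


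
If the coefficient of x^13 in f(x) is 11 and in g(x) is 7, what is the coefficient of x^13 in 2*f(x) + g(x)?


Scalar multiplication scales coefficients: 2 * 11 = 22.
Then add the g coefficient: 22 + 7
= 29

29


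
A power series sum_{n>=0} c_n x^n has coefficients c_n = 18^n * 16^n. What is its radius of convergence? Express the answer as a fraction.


By the root test (Cauchy-Hadamard), the radius is R = 1 / limsup_n |c_n|^(1/n).
Here |c_n|^(1/n) = (18^n * 16^n)^(1/n) = 18 * 16 = 288 for all n.
So R = 1/288 = 1/288.

1/288


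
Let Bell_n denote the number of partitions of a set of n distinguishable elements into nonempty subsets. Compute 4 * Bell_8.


Bell_8 can be computed from the Bell triangle or from Dobinski's identity Bell_n = (1/e) * sum_{k>=0} k^n / k!.
Computing Bell_8 = 4140.
Then 4 * 4140 = 16560.

16560


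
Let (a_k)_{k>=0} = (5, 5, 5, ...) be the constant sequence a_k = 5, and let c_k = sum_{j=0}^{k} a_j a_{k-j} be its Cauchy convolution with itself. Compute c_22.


Since a_j = 5 for all j >= 0, the convolution sum becomes
c_k = sum_{j=0}^{k} 5 * 5 = 25 * (k + 1).
Equivalently, the generating function of (a_k) is 5/(1 - x) and its square is 25/(1 - x)^2 = sum_{k>=0} 25(k + 1) x^k.
For k = 22: 25 * 23 = 575.

575


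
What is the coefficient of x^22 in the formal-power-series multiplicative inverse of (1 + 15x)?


The inverse is 1/(1 + 15x). Apply the geometric identity 1/(1 - y) = sum_{k>=0} y^k with y = -15x:
1/(1 + 15x) = sum_{k>=0} (-15)^k x^k.
So the coefficient of x^22 is (-15)^22 = 74818276426792144775390625.

74818276426792144775390625


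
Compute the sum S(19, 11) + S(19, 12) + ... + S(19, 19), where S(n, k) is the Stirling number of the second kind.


By definition, S(n, k) counts partitions of an n-set into exactly k nonempty blocks.
Computing row n = 19 for k = 11..19:
S(19, k): 129413217791, 23466951300, 2892439160, 243577530, 13916778, 527136, 12597, 171, 1
Sum = 156030642464.

156030642464


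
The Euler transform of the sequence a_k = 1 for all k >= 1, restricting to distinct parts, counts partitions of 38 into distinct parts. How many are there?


Partitions of 38 into distinct parts can be computed via generating function.
Product (1+x)(1+x^2)(1+x^3)...
The coefficient of x^38 = 864

864


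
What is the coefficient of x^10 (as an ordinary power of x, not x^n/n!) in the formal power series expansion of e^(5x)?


The exponential series is e^y = sum_{k>=0} y^k / k!. Substituting y = 5x gives
e^(5x) = sum_{k>=0} 5^k x^k / k!.
So the coefficient of x^n is a^n/n! with a = 5, n = 10:
5^10 / 10! = 9765625/3628800 = 390625/145152

390625/145152


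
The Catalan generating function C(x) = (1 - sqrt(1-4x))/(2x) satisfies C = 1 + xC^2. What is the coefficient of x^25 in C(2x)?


Substituting x -> 2x scales the n-th coefficient by 2^n, so [x^25] C(2x) = 2^25 * C_25.
C_25 = C(2*25, 25)/(26) = 126410606437752/26 = 4861946401452.
So 2^25 * 4861946401452 = 33554432 * 4861946401452 = 163139849915165835264.

163139849915165835264


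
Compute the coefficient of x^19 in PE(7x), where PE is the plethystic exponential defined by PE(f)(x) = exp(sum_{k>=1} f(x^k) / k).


With f(x) = 7x, the exponent is sum_{k>=1} 7 x^k / k = 7 * (-ln(1 - x)). Exponentiating:
PE(7x) = exp(-7 ln(1 - x)) = 1/(1 - x)^7.
By the negative binomial expansion, [x^n] 1/(1 - x)^7 = C(n + 6, 6).
For n = 19: C(25, 6) = 177100.

177100


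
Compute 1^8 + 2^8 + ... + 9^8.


This power sum has a closed form given by Faulhaber's formula
sum_{k=1}^{m} k^p = (1 / (p + 1)) * sum_{j=0}^{p} C(p + 1, j) B_j m^(p + 1 - j),
but for small m direct computation is fastest:
1 + 256 + 6561 + 65536 + 390625 + 1679616 + 5764801 + 16777216 + 43046721 = 67731333.

67731333


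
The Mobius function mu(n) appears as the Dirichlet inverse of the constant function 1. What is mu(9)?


9 has a squared prime factor, so mu(9) = 0.
Factorization reveals a repeated prime.

0


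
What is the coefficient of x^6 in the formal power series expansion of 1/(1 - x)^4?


The expansion 1/(1 - x)^r = sum_{k>=0} C(k + r - 1, r - 1) x^k follows from the multiset / negative-binomial theorem (or from repeated differentiation of the geometric series).
For r = 4 and k = 6:
C(9, 3) = 362880 / (6 * 720) = 84.

84


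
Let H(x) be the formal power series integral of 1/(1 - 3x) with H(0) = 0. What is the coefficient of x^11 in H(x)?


1/(1 - 3x) = sum_{k>=0} 3^k x^k. Integrating termwise with H(0) = 0:
H(x) = sum_{k>=0} 3^k x^(k+1) / (k+1) = sum_{m>=1} 3^(m-1) x^m / m.
For m = 11: 3^10/11 = 59049/11 = 59049/11.

59049/11


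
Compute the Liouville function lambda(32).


The Liouville function is lambda(k) = (-1)^Omega(k), where Omega(k) counts the prime factors of k with multiplicity.
Factoring: 32 = 2 * 2 * 2 * 2 * 2, so Omega(32) = 5.
lambda(32) = (-1)^5 = -1.

-1


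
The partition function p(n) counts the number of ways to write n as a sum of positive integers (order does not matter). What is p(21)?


Using the generating function prod_{k>=1} 1/(1-x^k), we compute p(21).
By dynamic programming over parts 1 through 21:
p(21) = 792

792


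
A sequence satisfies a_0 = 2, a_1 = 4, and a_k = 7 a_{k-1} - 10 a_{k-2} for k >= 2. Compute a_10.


The characteristic equation is t^2 - 7 t + 10 = 0, with roots r_1 = 5 and r_2 = 2 (so c_1 = r_1 + r_2, c_2 = -r_1 r_2 as required).
One can use the closed form a_n = A r_1^n + B r_2^n, but direct iteration is more reliable:
a_0 = 2, a_1 = 4, a_2 = 8, a_3 = 16, a_4 = 32, a_5 = 64, a_6 = 128, a_7 = 256, a_8 = 512, a_9 = 1024, a_10 = 2048.
So a_10 = 2048.

2048


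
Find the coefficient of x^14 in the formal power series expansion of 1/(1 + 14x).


Write 1/(1 + c x) = 1/(1 - (-c) x) and apply the geometric-series identity
1/(1 - y) = sum_{k>=0} y^k to get 1/(1 + c x) = sum_{k>=0} (-c)^k x^k.
So the coefficient of x^k is (-c)^k = (-1)^k * c^k.
Here c = 14 and k = 14:
(-14)^14 = 1 * 11112006825558016 = 11112006825558016

11112006825558016


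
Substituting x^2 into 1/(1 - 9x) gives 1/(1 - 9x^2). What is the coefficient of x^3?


Since 1/(1 - 9x^2) only has even powers of x,
the coefficient of x^3 (odd) is 0.

0


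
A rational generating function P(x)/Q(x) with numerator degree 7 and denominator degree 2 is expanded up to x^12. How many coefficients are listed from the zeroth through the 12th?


Expanding up to x^12 gives the coefficients for x^0, x^1, ..., x^12.
That is 12 + 1 = 13 coefficients in total.

13


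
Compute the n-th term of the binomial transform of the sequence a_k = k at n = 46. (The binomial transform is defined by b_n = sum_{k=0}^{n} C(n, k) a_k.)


With a_k = k, b_n = sum_{k=0}^{n} C(n, k) k. Using k * C(n, k) = n * C(n-1, k-1) gives b_n = n * sum_{k>=1} C(n-1, k-1) = n * 2^(n-1).
For n = 46: 46 * 2^45 = 46 * 35184372088832 = 1618481116086272.

1618481116086272


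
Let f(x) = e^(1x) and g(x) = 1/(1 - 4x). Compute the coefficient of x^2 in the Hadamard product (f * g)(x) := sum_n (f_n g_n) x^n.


Expanding: f_k = 1^k/k! (from e^(1x)) and g_k = 4^k (from 1/(1 - 4x)). So the Hadamard coefficient (f * g)_k = 1^k 4^k / k! = (4)^k / k!.
For k = 2: 4^2/2! = 16/2 = 8.

8


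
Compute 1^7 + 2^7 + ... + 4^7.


This power sum has a closed form given by Faulhaber's formula
sum_{k=1}^{m} k^p = (1 / (p + 1)) * sum_{j=0}^{p} C(p + 1, j) B_j m^(p + 1 - j),
but for small m direct computation is fastest:
1 + 128 + 2187 + 16384 = 18700.

18700


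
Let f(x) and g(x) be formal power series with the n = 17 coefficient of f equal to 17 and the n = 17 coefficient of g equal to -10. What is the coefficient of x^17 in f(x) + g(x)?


Addition of formal power series is termwise.
The coefficient of x^17 in f + g = 17 + -10
= 7

7


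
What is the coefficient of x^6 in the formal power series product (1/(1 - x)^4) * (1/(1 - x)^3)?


Combine the factors: (1/(1 - x)^4) * (1/(1 - x)^3) = 1/(1 - x)^7.
Then use 1/(1 - x)^r = sum_{k>=0} C(k + r - 1, r - 1) x^k with r = 7 and k = 6:
C(12, 6) = 924.

924


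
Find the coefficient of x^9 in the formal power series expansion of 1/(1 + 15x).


Write 1/(1 + c x) = 1/(1 - (-c) x) and apply the geometric-series identity
1/(1 - y) = sum_{k>=0} y^k to get 1/(1 + c x) = sum_{k>=0} (-c)^k x^k.
So the coefficient of x^k is (-c)^k = (-1)^k * c^k.
Here c = 15 and k = 9:
(-15)^9 = -1 * 38443359375 = -38443359375

-38443359375


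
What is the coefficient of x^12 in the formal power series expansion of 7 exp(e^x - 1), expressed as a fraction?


exp(e^x - 1) is the exponential generating function for the Bell numbers Bell_k: exp(e^x - 1) = sum_{k>=0} Bell_k x^k / k!.
So the coefficient of x^12 in 7 exp(e^x - 1) is 7 Bell_12 / 12!.
Computing: Bell_12 = 4213597 and 12! = 479001600, giving
7 * 4213597/479001600 = 4213597/68428800.

4213597/68428800


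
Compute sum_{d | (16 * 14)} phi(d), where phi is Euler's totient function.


First, 16 * 14 = 224. One classical identity is sum_{d | n} phi(d) = n (each k in [1, n] has a unique gcd with n, and among the k's with gcd(k, n) = n/d there are phi(d) of them). So the sum equals 224. We also verify directly:
Divisors of 224: 1, 2, 4, 7, 8, 14, 16, 28, 32, 56, 112, 224.
phi values: 1, 1, 2, 6, 4, 6, 8, 12, 16, 24, 48, 96.
Sum = 224.

224


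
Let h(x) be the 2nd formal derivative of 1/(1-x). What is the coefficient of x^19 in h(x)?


Differentiating 2 times: d^2/dx^2 [1/(1-x)] = 2!/(1-x)^3.
The expansion 1/(1-x)^3 = sum_{k>=0} C(k+2, 2) x^k, so the coefficient of x^n in 2!/(1-x)^3 is 2! * C(n+2, 2).
For n = 19: 2 * C(21, 2) = 2 * 210 = 420

420


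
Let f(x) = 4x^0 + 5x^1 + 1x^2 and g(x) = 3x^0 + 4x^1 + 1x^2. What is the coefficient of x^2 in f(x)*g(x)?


Cauchy product at x^2:
4*1 + 5*4 + 1*3
= 27

27


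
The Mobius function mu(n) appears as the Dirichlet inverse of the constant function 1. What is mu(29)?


29 = 29 (all distinct primes).
mu(29) = (-1)^1 = -1

-1


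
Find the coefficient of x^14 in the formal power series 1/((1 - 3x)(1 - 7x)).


By partial fractions or Cauchy convolution:
The coefficient equals sum_{k=0}^{14} 3^k * 7^(14-k).
= 1186886790259

1186886790259


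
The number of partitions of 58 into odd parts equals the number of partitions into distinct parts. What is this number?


Computing partitions of 58 into odd parts (1, 3, 5, ...):
Using the generating function prod_{k>=0} 1/(1-x^(2k+1)),
the count is 8808

8808


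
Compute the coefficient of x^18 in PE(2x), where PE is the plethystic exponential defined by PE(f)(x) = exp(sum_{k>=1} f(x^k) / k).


With f(x) = 2x, the exponent is sum_{k>=1} 2 x^k / k = 2 * (-ln(1 - x)). Exponentiating:
PE(2x) = exp(-2 ln(1 - x)) = 1/(1 - x)^2.
By the negative binomial expansion, [x^n] 1/(1 - x)^2 = C(n + 1, 1).
For n = 18: C(19, 1) = 19.

19


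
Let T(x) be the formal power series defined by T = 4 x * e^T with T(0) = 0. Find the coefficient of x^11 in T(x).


Apply the Lagrange inversion formula: if T = 4 x * phi(T) with phi(t) = e^t, then
[x^n] T = 4^n * (1/n) [t^(n-1)] phi(t)^n = 4^n * (1/n) [t^(n-1)] e^(n t) = 4^n * (1/n) * n^(n-1) / (n-1)! = 4^n * n^(n-1) / n!.
When c = 1 this is the Cayley count of rooted labeled trees on n vertices, divided by n!.
For n = 11: 4^11 * 11^10 / 11! = 4194304 * 25937424601/39916800 = 38632614969344/14175.

38632614969344/14175


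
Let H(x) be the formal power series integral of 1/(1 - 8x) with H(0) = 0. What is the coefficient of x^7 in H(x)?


1/(1 - 8x) = sum_{k>=0} 8^k x^k. Integrating termwise with H(0) = 0:
H(x) = sum_{k>=0} 8^k x^(k+1) / (k+1) = sum_{m>=1} 8^(m-1) x^m / m.
For m = 7: 8^6/7 = 262144/7 = 262144/7.

262144/7


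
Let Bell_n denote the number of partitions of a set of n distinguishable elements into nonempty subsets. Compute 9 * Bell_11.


Bell_11 can be computed from the Bell triangle or from Dobinski's identity Bell_n = (1/e) * sum_{k>=0} k^n / k!.
Computing Bell_11 = 678570.
Then 9 * 678570 = 6107130.

6107130


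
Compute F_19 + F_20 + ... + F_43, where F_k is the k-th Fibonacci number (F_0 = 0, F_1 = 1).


Use the identity sum_{k=0}^{N} F_k = F_{N+2} - 1 (which follows from F_{k+2} - F_{k+1} = F_k). Then
sum_{k=19}^{43} F_k = (F_{45} - 1) - (F_{20} - 1) = F_{45} - F_{20}.
Computing: F_{45} = 1134903170, F_{20} = 6765, so
Sum = 1134903170 - 6765 = 1134896405.

1134896405


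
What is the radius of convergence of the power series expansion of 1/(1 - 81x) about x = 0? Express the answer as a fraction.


Expanding 1/(1 - 81x) = sum_{k>=0} 81^k x^k, the series converges when |81x| < 1, i.e., |x| < 1/81.
So the radius of convergence is 1/81 = 1/81.

1/81


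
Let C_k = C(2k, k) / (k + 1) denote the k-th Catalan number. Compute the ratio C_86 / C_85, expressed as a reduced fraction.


Using C_k = (2k)! / (k! (k+1)!), the ratio C_{k+1}/C_k simplifies to
C_{k+1}/C_k = [(2k+2)! / ((k+1)! (k+2)!)] * [k! (k+1)! / (2k)!]
 = (2k+2)(2k+1) / ((k+1)(k+2)) = 2(2k+1) / (k+2).
For k = 85: 2(2*85 + 1) / (85 + 2) = 342/87 = 114/29.

114/29


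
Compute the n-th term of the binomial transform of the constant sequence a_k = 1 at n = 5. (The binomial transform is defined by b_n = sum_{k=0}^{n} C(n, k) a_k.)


With a_k = 1 for all k, b_n = sum_{k=0}^{n} C(n, k) = 2^n by the binomial theorem.
For n = 5: 2^5 = 32.

32


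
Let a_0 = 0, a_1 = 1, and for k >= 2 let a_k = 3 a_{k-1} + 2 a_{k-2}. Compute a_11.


Iterating the recurrence forward:
a_0 = 0
a_1 = 1
a_2 = 3*1 + 2*0 = 3
a_3 = 3*3 + 2*1 = 11
a_4 = 3*11 + 2*3 = 39
a_5 = 3*39 + 2*11 = 139
a_6 = 3*139 + 2*39 = 495
a_7 = 3*495 + 2*139 = 1763
a_8 = 3*1763 + 2*495 = 6279
a_9 = 3*6279 + 2*1763 = 22363
a_10 = 3*22363 + 2*6279 = 79647
a_11 = 3*79647 + 2*22363 = 283667
So a_11 = 283667.

283667


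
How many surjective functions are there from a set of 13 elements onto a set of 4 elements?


By inclusion-exclusion on which target elements are missed, the number of surjections from an n-set onto a k-set is
surj(n, k) = sum_{j=0}^{k} (-1)^j C(k, j) (k - j)^n.
Equivalently surj(n, k) = k! * S(n, k), where S(n, k) is the Stirling number of the second kind.
For n = 13, k = 4:
S(13, 4) = 2532530, so
surj = 4! * 2532530 = 24 * 2532530 = 60780720.

60780720


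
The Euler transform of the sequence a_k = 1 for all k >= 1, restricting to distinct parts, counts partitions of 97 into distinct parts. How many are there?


Partitions of 97 into distinct parts can be computed via generating function.
Product (1+x)(1+x^2)(1+x^3)...
The coefficient of x^97 = 345856

345856


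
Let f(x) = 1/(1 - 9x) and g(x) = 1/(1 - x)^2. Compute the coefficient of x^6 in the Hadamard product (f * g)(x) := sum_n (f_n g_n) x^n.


f has coefficients f_k = 9^k. For g = 1/(1 - x)^2 the coefficient is g_k = C(k + 1, 1) = k + 1. The Hadamard coefficient is (f * g)_k = 9^k * (k + 1).
For k = 6: 9^6 * 7 = 531441 * 7 = 3720087.

3720087


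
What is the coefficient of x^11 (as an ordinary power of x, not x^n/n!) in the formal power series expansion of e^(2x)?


The exponential series is e^y = sum_{k>=0} y^k / k!. Substituting y = 2x gives
e^(2x) = sum_{k>=0} 2^k x^k / k!.
So the coefficient of x^n is a^n/n! with a = 2, n = 11:
2^11 / 11! = 2048/39916800 = 8/155925

8/155925


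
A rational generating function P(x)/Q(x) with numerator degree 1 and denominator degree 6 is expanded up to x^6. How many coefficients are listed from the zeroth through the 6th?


Expanding up to x^6 gives the coefficients for x^0, x^1, ..., x^6.
That is 6 + 1 = 7 coefficients in total.

7


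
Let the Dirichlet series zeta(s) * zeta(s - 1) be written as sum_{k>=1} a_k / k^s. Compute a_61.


Convolution gives a_k = sum_{d | k} d * 1 = sum_{d | k} d = sigma(k), the sum of positive divisors of k.
For k = 61, the divisors are 1, 61, so
sigma(61) = 1 + 61 = 62.

62


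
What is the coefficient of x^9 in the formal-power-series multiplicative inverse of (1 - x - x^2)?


Let the inverse be f(x) = sum_{k>=0} a_k x^k. From f(x) * (1 - x - x^2) = 1 and matching coefficients:
 x^0: a_0 = 1.
 x^1: a_1 - a_0 = 0, so a_1 = 1.
 x^k (k >= 2): a_k - a_{k-1} - a_{k-2} = 0, i.e. a_k = a_{k-1} + a_{k-2}.
This is the Fibonacci-type recurrence shifted so that a_0 = a_1 = 1.
Iterating: a_0=1, a_1=1, a_2=2, a_3=3, a_4=5, a_5=8, a_6=13, a_7=21, a_8=34, a_9=55
a_9 = 55.

55
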